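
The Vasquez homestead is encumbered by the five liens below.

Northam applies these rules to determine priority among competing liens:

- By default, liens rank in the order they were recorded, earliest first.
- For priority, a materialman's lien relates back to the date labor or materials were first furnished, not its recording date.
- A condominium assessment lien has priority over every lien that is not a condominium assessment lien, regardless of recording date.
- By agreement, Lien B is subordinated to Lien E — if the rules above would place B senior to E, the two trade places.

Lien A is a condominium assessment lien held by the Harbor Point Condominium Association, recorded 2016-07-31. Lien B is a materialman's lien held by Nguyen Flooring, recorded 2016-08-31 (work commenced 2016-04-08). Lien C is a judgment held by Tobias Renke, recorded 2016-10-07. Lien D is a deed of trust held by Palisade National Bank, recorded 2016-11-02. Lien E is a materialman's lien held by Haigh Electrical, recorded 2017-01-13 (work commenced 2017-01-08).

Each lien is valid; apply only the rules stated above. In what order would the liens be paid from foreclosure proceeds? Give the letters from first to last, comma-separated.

First, effective dates: B's effective date is 2016-04-08, when work began; E's effective date is 2017-01-08, when work began.
A is a condominium assessment lien and takes priority over every other lien.
The other liens, earliest effective date first: B (2016-04-08), C (2016-10-07), D (2016-11-02), E (2017-01-08).
Because B would otherwise rank above E, the subordination swaps them.

A, E, C, D, B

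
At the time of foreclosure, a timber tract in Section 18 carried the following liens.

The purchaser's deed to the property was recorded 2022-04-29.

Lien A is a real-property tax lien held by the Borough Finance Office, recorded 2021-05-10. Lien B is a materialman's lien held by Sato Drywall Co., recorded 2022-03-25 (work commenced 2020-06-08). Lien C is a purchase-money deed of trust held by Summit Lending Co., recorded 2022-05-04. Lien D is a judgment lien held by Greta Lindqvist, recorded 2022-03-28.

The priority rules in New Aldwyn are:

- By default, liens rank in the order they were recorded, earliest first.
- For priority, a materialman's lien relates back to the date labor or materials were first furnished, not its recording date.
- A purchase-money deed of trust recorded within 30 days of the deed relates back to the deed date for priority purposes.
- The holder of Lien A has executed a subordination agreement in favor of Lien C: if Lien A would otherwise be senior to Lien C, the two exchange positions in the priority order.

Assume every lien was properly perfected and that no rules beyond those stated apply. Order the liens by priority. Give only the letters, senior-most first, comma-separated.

First, effective dates: B is treated as recorded 2020-06-08, the work-commencement date; C was recorded within the 30-day window, so its effective date is the deed date 2022-04-29.
Sorted by effective date: B (2020-06-08), A (2021-05-10), D (2022-03-28), C (2022-04-29).
A is senior to C before the subordination, so the two trade places.

B, C, D, A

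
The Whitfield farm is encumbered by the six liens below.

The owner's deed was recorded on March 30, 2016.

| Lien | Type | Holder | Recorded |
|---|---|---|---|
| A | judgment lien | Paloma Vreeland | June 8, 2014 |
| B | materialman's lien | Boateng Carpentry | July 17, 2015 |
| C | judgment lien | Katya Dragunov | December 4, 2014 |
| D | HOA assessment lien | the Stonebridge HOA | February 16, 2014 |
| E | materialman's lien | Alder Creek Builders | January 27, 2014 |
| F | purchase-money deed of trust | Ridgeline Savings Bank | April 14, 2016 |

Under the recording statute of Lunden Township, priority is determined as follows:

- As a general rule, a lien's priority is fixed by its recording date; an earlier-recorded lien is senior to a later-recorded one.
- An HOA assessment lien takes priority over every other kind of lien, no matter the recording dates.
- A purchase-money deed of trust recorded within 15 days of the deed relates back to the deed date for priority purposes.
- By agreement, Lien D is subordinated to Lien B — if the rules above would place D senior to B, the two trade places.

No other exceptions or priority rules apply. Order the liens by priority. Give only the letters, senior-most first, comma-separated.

B, E, A, C, D, F

Adjusting effective dates: F was recorded within the 15-day window, so its effective date is the deed date March 30, 2016.
D is an HOA assessment lien and takes priority over every other lien.
Among the remaining liens, by effective date: E (January 27, 2014), A (June 8, 2014), C (December 4, 2014), B (July 17, 2015), F (March 30, 2016).
D is senior to B before the subordination, so the two trade places.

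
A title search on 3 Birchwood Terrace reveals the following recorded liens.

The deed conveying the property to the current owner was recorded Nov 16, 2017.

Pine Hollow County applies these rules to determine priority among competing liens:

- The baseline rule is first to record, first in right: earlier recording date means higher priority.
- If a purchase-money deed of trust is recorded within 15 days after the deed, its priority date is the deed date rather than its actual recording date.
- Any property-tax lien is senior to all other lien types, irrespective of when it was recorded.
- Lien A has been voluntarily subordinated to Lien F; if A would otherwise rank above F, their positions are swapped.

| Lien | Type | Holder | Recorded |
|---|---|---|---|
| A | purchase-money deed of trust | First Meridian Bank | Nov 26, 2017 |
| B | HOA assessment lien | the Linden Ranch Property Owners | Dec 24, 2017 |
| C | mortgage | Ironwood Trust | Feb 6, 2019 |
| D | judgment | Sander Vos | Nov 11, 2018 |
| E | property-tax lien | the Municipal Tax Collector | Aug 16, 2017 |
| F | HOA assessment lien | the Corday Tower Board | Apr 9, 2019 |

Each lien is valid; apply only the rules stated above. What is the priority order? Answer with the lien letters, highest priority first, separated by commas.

E, F, B, D, C, A

Adjusting effective dates: A's effective date is the deed date, Nov 16, 2017.
E is a property-tax lien, so it outranks all other liens regardless of date.
Among the remaining liens, by effective date: A (Nov 16, 2017), B (Dec 24, 2017), D (Nov 11, 2018), C (Feb 6, 2019), F (Apr 9, 2019).
A is senior to F before the subordination, so the two trade places.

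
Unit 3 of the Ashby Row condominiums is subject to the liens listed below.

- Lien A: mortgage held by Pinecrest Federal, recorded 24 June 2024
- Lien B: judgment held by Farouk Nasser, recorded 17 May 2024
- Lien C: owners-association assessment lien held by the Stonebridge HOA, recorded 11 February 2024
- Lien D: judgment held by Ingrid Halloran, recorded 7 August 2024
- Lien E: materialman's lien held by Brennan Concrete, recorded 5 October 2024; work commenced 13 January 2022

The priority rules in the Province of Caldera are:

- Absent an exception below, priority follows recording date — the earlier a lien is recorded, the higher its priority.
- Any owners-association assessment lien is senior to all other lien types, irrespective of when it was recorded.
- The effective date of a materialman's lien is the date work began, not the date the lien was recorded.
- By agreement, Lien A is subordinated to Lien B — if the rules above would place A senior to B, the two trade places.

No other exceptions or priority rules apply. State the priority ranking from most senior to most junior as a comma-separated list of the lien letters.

Effective dates: E relates back to 13 January 2022 (work commenced).
C, as an owners-association assessment lien, has superpriority and ranks first.
Ordering the rest by effective date: E (13 January 2022), B (17 May 2024), A (24 June 2024), D (7 August 2024).
A is already junior to B, so the subordination agreement changes nothing.

C, E, B, A, D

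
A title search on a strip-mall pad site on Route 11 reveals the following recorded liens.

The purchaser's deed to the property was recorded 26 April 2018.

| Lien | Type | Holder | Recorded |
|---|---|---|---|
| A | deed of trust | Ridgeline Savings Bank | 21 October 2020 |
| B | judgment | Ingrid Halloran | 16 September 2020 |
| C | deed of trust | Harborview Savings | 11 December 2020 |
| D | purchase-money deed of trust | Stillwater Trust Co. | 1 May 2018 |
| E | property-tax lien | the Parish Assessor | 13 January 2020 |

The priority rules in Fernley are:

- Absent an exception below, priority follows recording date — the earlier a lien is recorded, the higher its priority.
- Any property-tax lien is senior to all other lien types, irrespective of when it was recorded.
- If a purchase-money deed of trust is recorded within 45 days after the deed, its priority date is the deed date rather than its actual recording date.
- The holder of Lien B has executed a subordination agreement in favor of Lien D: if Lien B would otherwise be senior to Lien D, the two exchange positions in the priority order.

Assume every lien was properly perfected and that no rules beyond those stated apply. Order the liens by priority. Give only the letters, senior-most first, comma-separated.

Effective dates after the stated exceptions: D was recorded within the 45-day window, so its effective date is the deed date 26 April 2018.
E is a property-tax lien and takes priority over every other lien.
Among the remaining liens, by effective date: D (26 April 2018), B (16 September 2020), A (21 October 2020), C (11 December 2020).
Since B is not senior to D, the subordination leaves the order unchanged.

E, D, B, A, C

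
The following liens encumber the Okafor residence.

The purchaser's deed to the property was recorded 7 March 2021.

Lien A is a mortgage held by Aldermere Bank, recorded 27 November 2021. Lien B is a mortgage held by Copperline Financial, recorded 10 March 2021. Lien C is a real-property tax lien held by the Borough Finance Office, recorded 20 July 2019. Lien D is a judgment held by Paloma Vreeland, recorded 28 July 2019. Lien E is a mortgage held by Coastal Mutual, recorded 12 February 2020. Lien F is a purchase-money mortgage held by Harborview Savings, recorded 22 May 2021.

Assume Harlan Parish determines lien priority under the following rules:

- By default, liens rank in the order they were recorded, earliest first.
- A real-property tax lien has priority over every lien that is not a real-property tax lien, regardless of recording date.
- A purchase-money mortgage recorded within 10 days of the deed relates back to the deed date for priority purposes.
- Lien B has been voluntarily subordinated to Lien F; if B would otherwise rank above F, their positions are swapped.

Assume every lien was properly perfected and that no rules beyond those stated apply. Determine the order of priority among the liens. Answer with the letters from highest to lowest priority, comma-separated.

Effective dates: F was recorded 76 days after the deed, outside the 10-day window, so it keeps its recording date.
C is a real-property tax lien, so it outranks all other liens regardless of date.
Among the remaining liens, by effective date: D (28 July 2019), E (12 February 2020), B (10 March 2021), F (22 May 2021), A (27 November 2021).
B is senior to F before the subordination, so the two trade places.

C, D, E, F, B, A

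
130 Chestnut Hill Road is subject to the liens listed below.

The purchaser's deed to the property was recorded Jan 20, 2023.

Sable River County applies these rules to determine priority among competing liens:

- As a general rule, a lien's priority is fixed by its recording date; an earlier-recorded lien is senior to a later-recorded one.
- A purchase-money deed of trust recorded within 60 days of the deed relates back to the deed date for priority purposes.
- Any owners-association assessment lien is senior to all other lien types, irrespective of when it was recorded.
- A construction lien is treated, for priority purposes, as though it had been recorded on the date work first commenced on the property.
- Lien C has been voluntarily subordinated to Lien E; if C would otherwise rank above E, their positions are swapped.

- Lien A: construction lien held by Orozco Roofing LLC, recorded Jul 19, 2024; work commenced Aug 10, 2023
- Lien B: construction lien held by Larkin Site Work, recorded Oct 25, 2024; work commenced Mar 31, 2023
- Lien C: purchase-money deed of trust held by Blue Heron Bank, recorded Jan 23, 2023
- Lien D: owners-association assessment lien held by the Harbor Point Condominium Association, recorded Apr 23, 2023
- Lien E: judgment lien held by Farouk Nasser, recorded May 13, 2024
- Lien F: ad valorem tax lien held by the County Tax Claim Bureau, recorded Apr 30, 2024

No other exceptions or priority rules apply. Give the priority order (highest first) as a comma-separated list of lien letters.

D, E, B, A, F, C

Effective dates after the stated exceptions: A's effective date is Aug 10, 2023, when work began; B's effective date is Mar 31, 2023, when work began; C relates back to the deed date Jan 20, 2023.
D is an owners-association assessment lien, so it outranks all other liens regardless of date.
Ordering the rest by effective date: C (Jan 20, 2023), B (Mar 31, 2023), A (Aug 10, 2023), F (Apr 30, 2024), E (May 13, 2024).
The subordination applies — C was senior to E — so C and E swap.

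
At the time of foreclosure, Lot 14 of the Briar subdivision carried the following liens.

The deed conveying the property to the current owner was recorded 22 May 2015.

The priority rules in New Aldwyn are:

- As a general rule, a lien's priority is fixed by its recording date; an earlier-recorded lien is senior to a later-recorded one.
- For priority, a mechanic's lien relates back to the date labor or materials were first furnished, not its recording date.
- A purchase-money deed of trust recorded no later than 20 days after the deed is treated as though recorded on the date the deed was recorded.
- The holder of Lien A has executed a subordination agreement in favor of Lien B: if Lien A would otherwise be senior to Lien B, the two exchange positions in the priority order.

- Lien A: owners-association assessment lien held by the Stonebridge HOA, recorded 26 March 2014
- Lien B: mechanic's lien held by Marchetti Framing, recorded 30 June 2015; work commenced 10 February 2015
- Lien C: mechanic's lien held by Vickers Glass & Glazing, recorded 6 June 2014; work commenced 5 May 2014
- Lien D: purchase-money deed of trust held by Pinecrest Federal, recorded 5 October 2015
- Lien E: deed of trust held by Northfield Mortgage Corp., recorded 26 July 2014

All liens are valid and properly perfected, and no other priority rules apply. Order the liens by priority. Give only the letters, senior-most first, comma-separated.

Adjusting effective dates: B is treated as recorded 10 February 2015, the work-commencement date; C's effective date is 5 May 2014, when work began; D was recorded 136 days after the deed, outside the 20-day window, so it keeps its recording date.
By effective date, earliest first: A (26 March 2014), C (5 May 2014), E (26 July 2014), B (10 February 2015), D (5 October 2015).
The subordination applies — A was senior to B — so A and B swap.

B, C, E, A, D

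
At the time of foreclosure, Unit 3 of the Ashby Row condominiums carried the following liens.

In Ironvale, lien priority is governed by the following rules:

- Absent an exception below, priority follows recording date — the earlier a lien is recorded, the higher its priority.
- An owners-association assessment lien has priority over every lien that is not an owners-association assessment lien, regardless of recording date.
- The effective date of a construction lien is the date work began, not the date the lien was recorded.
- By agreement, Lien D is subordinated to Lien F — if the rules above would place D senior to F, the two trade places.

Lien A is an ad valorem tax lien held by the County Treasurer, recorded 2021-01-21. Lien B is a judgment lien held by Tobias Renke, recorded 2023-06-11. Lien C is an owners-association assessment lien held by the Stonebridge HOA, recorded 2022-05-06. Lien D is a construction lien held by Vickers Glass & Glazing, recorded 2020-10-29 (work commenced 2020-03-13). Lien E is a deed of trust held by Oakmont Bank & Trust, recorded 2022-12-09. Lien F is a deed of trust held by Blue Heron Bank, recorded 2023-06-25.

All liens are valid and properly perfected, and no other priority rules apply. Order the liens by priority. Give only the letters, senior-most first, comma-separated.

C, F, A, E, B, D

Effective dates: D's effective date is 2020-03-13, when work began.
C is an owners-association assessment lien, so it outranks all other liens regardless of date.
Among the remaining liens, by effective date: D (2020-03-13), A (2021-01-21), E (2022-12-09), B (2023-06-11), F (2023-06-25).
Because D would otherwise rank above F, the subordination swaps them.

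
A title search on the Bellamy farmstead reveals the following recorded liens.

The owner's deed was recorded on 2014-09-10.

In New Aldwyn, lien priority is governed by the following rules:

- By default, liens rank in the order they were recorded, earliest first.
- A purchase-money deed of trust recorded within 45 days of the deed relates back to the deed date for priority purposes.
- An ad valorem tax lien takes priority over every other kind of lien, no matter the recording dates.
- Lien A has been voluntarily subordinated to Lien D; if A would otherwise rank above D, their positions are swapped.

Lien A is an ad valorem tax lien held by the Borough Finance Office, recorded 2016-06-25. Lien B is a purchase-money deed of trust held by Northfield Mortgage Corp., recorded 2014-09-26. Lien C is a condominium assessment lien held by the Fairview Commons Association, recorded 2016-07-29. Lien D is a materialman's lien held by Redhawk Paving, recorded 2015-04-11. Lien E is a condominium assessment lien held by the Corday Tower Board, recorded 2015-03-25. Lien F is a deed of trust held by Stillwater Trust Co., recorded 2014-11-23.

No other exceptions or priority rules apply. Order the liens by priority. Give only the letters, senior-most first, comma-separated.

D, B, F, E, A, C

Adjusting effective dates: B relates back to the deed date 2014-09-10.
A is an ad valorem tax lien, so it outranks all other liens regardless of date.
Ordering the rest by effective date: B (2014-09-10), F (2014-11-23), E (2015-03-25), D (2015-04-11), C (2016-07-29).
Because A would otherwise rank above D, the subordination swaps them.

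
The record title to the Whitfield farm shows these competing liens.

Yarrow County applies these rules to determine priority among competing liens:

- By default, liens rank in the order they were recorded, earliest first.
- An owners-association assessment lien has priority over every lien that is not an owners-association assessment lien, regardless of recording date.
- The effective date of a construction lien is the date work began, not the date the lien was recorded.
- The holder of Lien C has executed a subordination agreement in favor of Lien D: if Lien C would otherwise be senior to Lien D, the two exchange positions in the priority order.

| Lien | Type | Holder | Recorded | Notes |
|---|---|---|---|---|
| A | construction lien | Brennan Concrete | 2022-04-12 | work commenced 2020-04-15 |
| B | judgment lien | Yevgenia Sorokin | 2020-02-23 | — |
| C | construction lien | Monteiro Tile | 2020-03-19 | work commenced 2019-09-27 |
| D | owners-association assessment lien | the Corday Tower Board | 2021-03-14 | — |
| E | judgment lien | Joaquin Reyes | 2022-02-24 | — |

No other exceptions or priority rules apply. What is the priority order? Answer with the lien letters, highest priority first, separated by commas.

D, C, B, A, E

Effective dates after the stated exceptions: A is treated as recorded 2020-04-15, the work-commencement date; C is treated as recorded 2019-09-27, the work-commencement date.
D, as an owners-association assessment lien, has superpriority and ranks first.
Among the remaining liens, by effective date: C (2019-09-27), B (2020-02-23), A (2020-04-15), E (2022-02-24).
Since C is not senior to D, the subordination leaves the order unchanged.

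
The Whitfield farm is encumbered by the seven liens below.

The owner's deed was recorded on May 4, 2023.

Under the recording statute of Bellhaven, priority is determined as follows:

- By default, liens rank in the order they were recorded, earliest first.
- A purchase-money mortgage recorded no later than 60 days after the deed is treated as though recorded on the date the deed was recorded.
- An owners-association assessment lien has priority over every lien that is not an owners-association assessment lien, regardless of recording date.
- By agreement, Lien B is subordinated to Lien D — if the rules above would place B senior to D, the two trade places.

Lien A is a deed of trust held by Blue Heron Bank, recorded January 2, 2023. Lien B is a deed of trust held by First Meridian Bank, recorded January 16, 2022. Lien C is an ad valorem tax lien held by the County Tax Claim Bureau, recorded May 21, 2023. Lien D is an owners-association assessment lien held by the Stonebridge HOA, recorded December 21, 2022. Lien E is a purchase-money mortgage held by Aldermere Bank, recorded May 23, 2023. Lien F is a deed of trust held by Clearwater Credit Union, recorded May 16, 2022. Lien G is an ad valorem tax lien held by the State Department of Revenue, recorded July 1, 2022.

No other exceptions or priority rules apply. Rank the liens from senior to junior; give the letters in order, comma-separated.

D, B, F, G, A, E, C

First, effective dates: E's effective date is the deed date, May 4, 2023.
D is an owners-association assessment lien, so it outranks all other liens regardless of date.
Among the remaining liens, by effective date: B (January 16, 2022), F (May 16, 2022), G (July 1, 2022), A (January 2, 2023), E (May 4, 2023), C (May 21, 2023).
B is already junior to D, so the subordination agreement changes nothing.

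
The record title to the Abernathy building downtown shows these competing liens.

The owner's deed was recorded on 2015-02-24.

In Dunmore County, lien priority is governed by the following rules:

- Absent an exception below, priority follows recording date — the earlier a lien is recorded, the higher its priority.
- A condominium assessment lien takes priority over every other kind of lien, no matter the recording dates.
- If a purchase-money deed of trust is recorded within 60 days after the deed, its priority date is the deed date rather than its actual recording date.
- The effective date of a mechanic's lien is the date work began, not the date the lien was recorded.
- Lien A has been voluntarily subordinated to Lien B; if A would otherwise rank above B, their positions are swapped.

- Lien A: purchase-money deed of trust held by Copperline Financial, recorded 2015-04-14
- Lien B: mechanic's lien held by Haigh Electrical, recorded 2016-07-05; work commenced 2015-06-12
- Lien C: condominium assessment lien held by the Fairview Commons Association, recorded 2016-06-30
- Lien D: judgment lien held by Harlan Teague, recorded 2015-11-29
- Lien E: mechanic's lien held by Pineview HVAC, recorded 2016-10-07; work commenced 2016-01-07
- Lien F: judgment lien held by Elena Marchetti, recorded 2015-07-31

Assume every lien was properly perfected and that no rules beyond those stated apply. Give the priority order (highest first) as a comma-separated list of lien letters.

C, B, A, F, D, E

Effective dates after the stated exceptions: A was recorded within the 60-day window, so its effective date is the deed date 2015-02-24; B relates back to 2015-06-12 (work commenced); E's effective date is 2016-01-07, when work began.
C, as a condominium assessment lien, has superpriority and ranks first.
Remaining liens by effective date: A (2015-02-24), B (2015-06-12), F (2015-07-31), D (2015-11-29), E (2016-01-07).
A is senior to B before the subordination, so the two trade places.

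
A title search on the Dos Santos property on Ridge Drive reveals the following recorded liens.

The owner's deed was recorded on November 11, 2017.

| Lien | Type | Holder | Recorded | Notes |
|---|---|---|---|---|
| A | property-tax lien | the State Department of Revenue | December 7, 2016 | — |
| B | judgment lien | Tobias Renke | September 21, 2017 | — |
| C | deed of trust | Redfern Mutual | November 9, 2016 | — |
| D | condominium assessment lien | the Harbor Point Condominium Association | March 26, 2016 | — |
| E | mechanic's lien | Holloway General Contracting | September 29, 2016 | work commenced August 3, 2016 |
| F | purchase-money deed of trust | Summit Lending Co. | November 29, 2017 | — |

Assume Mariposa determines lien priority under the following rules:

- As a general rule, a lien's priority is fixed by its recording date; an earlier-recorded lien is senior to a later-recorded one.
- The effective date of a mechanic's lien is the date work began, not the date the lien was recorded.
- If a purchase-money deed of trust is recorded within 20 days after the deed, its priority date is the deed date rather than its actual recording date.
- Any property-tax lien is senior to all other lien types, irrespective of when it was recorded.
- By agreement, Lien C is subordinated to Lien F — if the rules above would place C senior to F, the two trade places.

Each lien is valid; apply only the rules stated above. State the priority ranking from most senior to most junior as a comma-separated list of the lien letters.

Effective dates: E relates back to August 3, 2016 (work commenced); F was recorded within the 20-day window, so its effective date is the deed date November 11, 2017.
As a property-tax lien, A is senior to every other lien.
The other liens, earliest effective date first: D (March 26, 2016), E (August 3, 2016), C (November 9, 2016), B (September 21, 2017), F (November 11, 2017).
C is senior to F before the subordination, so the two trade places.

A, D, E, F, B, C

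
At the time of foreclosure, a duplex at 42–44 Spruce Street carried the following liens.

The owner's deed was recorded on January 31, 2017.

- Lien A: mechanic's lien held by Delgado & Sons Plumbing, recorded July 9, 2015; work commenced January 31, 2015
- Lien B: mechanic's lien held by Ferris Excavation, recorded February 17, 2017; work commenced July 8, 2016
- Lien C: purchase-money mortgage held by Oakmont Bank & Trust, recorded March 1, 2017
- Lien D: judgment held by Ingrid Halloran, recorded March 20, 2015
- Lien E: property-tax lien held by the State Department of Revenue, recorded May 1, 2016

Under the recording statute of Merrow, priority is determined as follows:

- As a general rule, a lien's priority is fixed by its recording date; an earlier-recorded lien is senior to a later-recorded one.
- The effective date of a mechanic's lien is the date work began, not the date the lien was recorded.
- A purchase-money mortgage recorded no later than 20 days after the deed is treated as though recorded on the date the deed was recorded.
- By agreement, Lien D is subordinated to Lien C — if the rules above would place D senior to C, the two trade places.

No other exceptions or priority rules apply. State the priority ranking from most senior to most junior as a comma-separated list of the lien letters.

Effective dates after the stated exceptions: A is treated as recorded January 31, 2015, the work-commencement date; B relates back to July 8, 2016 (work commenced); C missed the 20-day window (29 days after the deed), so its recording date stands.
Ordering by effective date: A (January 31, 2015), D (March 20, 2015), E (May 1, 2016), B (July 8, 2016), C (March 1, 2017).
The subordination applies — D was senior to C — so D and C swap.

A, C, E, B, D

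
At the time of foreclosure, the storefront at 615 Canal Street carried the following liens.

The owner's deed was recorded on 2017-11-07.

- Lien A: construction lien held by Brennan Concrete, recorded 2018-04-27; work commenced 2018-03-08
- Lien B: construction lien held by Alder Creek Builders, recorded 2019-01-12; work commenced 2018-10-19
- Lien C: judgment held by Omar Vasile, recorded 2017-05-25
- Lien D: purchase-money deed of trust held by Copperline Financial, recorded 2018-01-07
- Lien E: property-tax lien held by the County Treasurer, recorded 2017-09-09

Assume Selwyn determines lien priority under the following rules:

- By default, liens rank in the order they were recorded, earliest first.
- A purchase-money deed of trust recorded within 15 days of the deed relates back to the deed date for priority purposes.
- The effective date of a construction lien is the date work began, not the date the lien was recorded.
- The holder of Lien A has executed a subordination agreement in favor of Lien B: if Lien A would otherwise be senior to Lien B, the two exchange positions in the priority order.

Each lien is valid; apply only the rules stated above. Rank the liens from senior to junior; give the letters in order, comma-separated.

C, E, D, B, A

Effective dates: A relates back to 2018-03-08 (work commenced); B's effective date is 2018-10-19, when work began; D missed the 15-day window (61 days after the deed), so its recording date stands.
Sorted by effective date: C (2017-05-25), E (2017-09-09), D (2018-01-07), A (2018-03-08), B (2018-10-19).
The subordination applies — A was senior to B — so A and B swap.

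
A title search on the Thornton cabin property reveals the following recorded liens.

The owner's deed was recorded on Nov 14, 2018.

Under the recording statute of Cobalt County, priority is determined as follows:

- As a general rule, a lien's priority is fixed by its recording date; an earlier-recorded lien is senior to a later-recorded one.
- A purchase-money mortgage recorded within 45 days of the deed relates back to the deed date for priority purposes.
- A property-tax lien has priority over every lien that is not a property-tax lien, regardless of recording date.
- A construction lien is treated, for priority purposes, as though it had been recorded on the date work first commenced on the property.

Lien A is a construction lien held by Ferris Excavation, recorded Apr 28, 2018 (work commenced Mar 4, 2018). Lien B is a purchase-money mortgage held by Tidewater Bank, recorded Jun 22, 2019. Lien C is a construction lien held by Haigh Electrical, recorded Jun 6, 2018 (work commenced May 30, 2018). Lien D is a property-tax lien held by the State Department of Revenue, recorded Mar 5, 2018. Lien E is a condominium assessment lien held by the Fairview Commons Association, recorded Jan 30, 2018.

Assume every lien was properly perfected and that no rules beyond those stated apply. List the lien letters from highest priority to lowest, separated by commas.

D, E, A, C, B

Effective dates after the stated exceptions: A is treated as recorded Mar 4, 2018, the work-commencement date; B was recorded 220 days after the deed — beyond 45 days — so no relation-back applies; C relates back to May 30, 2018 (work commenced).
D is a property-tax lien and takes priority over every other lien.
The other liens, earliest effective date first: E (Jan 30, 2018), A (Mar 4, 2018), C (May 30, 2018), B (Jun 22, 2019).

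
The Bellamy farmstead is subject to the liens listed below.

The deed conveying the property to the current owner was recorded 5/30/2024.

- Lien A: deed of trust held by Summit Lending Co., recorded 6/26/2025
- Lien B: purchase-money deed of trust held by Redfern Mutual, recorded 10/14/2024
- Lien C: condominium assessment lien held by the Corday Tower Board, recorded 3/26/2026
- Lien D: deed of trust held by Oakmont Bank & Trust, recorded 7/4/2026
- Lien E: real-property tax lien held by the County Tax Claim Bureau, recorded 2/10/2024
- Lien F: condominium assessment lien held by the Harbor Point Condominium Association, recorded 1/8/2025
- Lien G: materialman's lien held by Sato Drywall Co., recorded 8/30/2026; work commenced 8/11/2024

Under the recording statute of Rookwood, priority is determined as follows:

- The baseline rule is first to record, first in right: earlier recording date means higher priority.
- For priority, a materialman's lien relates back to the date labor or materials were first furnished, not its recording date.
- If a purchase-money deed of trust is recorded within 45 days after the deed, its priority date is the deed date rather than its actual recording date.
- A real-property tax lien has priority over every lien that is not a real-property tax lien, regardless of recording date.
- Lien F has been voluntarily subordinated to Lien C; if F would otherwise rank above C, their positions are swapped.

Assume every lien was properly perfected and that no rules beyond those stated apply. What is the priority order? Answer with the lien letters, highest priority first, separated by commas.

Adjusting effective dates: B missed the 45-day window (137 days after the deed), so its recording date stands; G is treated as recorded 8/11/2024, the work-commencement date.
As a real-property tax lien, E is senior to every other lien.
Ordering the rest by effective date: G (8/11/2024), B (10/14/2024), F (1/8/2025), A (6/26/2025), C (3/26/2026), D (7/4/2026).
The subordination applies — F was senior to C — so F and C swap.

E, G, B, C, A, F, D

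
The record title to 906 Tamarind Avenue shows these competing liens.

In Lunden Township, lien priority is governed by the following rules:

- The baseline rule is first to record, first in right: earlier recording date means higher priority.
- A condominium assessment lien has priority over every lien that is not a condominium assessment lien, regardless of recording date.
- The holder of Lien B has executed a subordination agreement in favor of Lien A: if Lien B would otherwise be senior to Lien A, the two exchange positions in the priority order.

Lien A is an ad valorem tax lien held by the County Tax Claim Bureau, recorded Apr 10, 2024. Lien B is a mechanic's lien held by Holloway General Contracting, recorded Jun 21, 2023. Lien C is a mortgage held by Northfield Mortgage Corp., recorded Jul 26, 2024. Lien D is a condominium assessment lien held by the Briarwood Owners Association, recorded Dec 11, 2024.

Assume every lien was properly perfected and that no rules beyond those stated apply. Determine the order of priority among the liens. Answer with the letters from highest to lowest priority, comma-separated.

D, A, B, C

D, as a condominium assessment lien, has superpriority and ranks first.
Ordering the rest by effective date: B (Jun 21, 2023), A (Apr 10, 2024), C (Jul 26, 2024).
Because B would otherwise rank above A, the subordination swaps them.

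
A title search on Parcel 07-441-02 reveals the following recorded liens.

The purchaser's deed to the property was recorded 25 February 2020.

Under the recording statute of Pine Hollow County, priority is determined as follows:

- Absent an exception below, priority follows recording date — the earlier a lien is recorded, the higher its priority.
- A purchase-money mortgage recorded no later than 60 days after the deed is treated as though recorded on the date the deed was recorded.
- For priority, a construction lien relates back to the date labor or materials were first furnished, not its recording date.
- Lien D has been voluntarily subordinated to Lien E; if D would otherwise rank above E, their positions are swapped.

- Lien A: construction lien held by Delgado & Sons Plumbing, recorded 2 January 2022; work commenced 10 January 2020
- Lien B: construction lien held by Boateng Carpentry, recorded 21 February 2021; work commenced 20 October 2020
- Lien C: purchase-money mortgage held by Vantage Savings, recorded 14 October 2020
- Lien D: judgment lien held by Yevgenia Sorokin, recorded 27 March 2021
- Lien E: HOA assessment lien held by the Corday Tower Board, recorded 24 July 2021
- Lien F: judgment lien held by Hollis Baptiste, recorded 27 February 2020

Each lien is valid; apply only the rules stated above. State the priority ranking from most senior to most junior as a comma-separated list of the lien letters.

Adjusting effective dates: A's effective date is 10 January 2020, when work began; B's effective date is 20 October 2020, when work began; C was recorded 232 days after the deed, outside the 60-day window, so it keeps its recording date.
By effective date: A (10 January 2020), F (27 February 2020), C (14 October 2020), B (20 October 2020), D (27 March 2021), E (24 July 2021).
Because D would otherwise rank above E, the subordination swaps them.

A, F, C, B, E, D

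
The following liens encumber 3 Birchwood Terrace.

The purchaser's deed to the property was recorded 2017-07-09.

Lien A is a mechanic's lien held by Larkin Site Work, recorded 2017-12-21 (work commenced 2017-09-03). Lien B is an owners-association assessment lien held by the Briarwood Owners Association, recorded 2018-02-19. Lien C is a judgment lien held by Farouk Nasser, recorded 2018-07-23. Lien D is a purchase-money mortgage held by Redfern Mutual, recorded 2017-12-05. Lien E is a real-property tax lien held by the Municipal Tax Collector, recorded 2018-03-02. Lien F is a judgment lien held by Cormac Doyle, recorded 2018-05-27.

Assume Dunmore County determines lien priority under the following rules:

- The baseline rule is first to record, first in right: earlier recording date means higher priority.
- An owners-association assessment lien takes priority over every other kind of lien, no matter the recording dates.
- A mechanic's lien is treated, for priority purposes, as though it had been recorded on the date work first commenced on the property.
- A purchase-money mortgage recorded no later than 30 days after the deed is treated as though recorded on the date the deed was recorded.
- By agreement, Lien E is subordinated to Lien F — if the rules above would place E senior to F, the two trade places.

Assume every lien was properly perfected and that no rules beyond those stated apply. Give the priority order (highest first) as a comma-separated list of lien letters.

B, A, D, F, E, C

First, effective dates: A's effective date is 2017-09-03, when work began; D was recorded 149 days after the deed — beyond 30 days — so no relation-back applies.
B is an owners-association assessment lien and takes priority over every other lien.
Among the remaining liens, by effective date: A (2017-09-03), D (2017-12-05), E (2018-03-02), F (2018-05-27), C (2018-07-23).
The subordination applies — E was senior to F — so E and F swap.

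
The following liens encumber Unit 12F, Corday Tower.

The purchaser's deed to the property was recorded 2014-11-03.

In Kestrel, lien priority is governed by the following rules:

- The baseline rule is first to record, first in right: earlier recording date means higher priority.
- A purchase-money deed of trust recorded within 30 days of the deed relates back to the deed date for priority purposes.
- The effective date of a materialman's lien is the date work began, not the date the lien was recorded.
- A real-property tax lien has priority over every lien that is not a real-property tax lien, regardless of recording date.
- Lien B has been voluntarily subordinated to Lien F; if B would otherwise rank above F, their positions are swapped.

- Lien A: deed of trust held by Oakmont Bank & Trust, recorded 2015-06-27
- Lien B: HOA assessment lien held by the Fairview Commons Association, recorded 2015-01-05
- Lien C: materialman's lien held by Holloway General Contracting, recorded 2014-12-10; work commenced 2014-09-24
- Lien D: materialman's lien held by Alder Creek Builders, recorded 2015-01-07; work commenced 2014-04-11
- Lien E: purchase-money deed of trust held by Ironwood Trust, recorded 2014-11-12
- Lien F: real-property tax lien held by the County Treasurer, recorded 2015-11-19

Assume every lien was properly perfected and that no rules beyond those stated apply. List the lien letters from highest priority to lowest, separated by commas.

Adjusting effective dates: C is treated as recorded 2014-09-24, the work-commencement date; D's effective date is 2014-04-11, when work began; E's effective date is the deed date, 2014-11-03.
F is a real-property tax lien, so it outranks all other liens regardless of date.
Among the remaining liens, by effective date: D (2014-04-11), C (2014-09-24), E (2014-11-03), B (2015-01-05), A (2015-06-27).
B is already junior to F, so the subordination agreement changes nothing.

F, D, C, E, B, A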